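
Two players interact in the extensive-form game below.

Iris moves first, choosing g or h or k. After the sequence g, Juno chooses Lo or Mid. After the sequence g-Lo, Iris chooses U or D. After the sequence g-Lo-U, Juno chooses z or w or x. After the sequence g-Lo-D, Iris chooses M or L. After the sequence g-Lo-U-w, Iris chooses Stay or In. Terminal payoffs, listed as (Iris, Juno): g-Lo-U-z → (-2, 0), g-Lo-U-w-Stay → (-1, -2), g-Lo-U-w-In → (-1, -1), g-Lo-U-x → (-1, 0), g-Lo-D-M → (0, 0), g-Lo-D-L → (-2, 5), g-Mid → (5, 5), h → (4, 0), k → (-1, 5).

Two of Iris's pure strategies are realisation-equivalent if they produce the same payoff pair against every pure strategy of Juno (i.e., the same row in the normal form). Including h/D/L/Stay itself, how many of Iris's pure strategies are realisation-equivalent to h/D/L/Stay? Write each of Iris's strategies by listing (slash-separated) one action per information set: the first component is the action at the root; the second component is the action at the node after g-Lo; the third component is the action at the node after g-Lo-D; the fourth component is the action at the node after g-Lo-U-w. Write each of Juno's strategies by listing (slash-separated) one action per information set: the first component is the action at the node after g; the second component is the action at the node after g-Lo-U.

Row for h/D/L/Stay (columns Lo/z, Lo/w, Lo/x, Mid/z, Mid/w, Mid/x): (4,0) (4,0) (4,0) (4,0) (4,0) (4,0).
Under h/D/L/Stay, Iris's choice at the node after g-Lo and at the node after g-Lo-D and at the node after g-Lo-U-w can never be reached regardless of what Juno does, so varying those choices leaves every outcome unchanged.
Holding the reachable choices fixed and varying the unreachable ones freely already gives 2 × 2 × 2 = 8 equivalent strategies.
No other strategy reproduces this row, so those 8 are the full class: h/U/M/Stay, h/U/M/In, h/U/L/Stay, h/U/L/In, h/D/M/Stay, h/D/M/In, h/D/L/Stay, h/D/L/In.

8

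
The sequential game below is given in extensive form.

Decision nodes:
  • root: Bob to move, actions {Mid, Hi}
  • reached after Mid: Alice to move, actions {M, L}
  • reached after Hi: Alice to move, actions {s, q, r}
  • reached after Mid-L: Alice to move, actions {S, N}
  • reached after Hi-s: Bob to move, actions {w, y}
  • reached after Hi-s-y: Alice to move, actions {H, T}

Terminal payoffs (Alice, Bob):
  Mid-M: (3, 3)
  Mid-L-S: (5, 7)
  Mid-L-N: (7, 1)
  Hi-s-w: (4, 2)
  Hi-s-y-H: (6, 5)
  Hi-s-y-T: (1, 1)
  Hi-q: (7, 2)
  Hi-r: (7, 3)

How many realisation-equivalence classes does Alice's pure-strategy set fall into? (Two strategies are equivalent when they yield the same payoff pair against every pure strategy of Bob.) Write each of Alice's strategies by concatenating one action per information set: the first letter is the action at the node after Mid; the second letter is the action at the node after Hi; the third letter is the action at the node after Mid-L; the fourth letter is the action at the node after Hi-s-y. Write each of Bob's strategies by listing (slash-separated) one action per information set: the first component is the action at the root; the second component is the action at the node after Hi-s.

Alice has 24 pure strategies: MsSH, MsST, MsNH, MsNT, MqSH, MqST, MqNH, MqNT, MrSH, MrST, MrNH, MrNT, LsSH, LsST, LsNH, LsNT, LqSH, LqST, LqNH, LqNT, LrSH, LrST, LrNH, LrNT. Columns: Mid/w, Mid/y, Hi/w, Hi/y.
{MsSH, MsNH} → row (3,3) (3,3) (4,2) (6,5)
{MsST, MsNT} → row (3,3) (3,3) (4,2) (1,1)
{MqSH, MqST, MqNH, MqNT} → row (3,3) (3,3) (7,2) (7,2)
{MrSH, MrST, MrNH, MrNT} → row (3,3) (3,3) (7,3) (7,3)
{LsSH} → row (5,7) (5,7) (4,2) (6,5)
{LsST} → row (5,7) (5,7) (4,2) (1,1)
{LsNH} → row (7,1) (7,1) (4,2) (6,5)
{LsNT} → row (7,1) (7,1) (4,2) (1,1)
{LqSH, LqST} → row (5,7) (5,7) (7,2) (7,2)
{LqNH, LqNT} → row (7,1) (7,1) (7,2) (7,2)
{LrSH, LrST} → row (5,7) (5,7) (7,3) (7,3)
{LrNH, LrNT} → row (7,1) (7,1) (7,3) (7,3)
That's 12 distinct rows out of 24 strategies.

12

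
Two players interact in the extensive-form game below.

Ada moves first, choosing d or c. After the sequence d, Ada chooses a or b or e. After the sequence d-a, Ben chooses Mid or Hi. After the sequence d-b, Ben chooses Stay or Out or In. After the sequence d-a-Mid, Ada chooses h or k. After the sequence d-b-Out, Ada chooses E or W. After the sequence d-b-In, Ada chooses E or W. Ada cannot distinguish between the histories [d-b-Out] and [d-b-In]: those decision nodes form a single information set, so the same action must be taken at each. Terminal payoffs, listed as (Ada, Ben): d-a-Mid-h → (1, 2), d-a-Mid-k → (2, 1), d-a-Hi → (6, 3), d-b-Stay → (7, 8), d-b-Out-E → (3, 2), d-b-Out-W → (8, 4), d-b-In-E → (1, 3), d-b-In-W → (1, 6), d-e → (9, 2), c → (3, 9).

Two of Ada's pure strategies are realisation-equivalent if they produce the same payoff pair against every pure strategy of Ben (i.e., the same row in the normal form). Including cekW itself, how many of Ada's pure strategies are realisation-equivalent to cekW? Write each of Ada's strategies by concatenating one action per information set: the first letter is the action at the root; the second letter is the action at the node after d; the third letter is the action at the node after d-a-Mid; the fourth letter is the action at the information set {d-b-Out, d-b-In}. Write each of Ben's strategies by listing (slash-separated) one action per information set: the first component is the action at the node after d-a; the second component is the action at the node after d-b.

Row for cekW (columns Mid/Stay, Mid/Out, Mid/In, Hi/Stay, Hi/Out, Hi/In): (3,9) (3,9) (3,9) (3,9) (3,9) (3,9).
Under cekW, Ada's choice at the node after d and at the node after d-a-Mid and at the information set {d-b-Out, d-b-In} can never be reached regardless of what Ben does, so varying those choices leaves every outcome unchanged.
Holding the reachable choices fixed and varying the unreachable ones freely already gives 3 × 2 × 2 = 12 equivalent strategies.
No other strategy reproduces this row, so those 12 are the full class: cahE, cahW, cakE, cakW, cbhE, cbhW, cbkE, cbkW, cehE, cehW, cekE, cekW.

12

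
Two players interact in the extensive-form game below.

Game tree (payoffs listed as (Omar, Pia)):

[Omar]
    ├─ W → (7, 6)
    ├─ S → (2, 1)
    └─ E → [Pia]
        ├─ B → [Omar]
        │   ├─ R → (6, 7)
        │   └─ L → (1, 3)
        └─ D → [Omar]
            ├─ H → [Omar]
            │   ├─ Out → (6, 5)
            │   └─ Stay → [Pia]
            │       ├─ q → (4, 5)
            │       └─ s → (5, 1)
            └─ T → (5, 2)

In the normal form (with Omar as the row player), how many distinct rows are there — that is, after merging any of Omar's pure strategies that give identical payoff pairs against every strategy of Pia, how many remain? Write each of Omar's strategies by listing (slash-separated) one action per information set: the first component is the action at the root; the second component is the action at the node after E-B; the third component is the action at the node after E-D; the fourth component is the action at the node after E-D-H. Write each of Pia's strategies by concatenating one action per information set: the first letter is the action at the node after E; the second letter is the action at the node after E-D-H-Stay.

Omar has 24 pure strategies: W/R/H/Out, W/R/H/Stay, W/R/T/Out, W/R/T/Stay, W/L/H/Out, W/L/H/Stay, W/L/T/Out, W/L/T/Stay, S/R/H/Out, S/R/H/Stay, S/R/T/Out, S/R/T/Stay, S/L/H/Out, S/L/H/Stay, S/L/T/Out, S/L/T/Stay, E/R/H/Out, E/R/H/Stay, E/R/T/Out, E/R/T/Stay, E/L/H/Out, E/L/H/Stay, E/L/T/Out, E/L/T/Stay. Columns: Bq, Bs, Dq, Ds.
{W/R/H/Out, W/R/H/Stay, W/R/T/Out, W/R/T/Stay, W/L/H/Out, W/L/H/Stay, W/L/T/Out, W/L/T/Stay} → row (7,6) (7,6) (7,6) (7,6)
{S/R/H/Out, S/R/H/Stay, S/R/T/Out, S/R/T/Stay, S/L/H/Out, S/L/H/Stay, S/L/T/Out, S/L/T/Stay} → row (2,1) (2,1) (2,1) (2,1)
{E/R/H/Out} → row (6,7) (6,7) (6,5) (6,5)
{E/R/H/Stay} → row (6,7) (6,7) (4,5) (5,1)
{E/R/T/Out, E/R/T/Stay} → row (6,7) (6,7) (5,2) (5,2)
{E/L/H/Out} → row (1,3) (1,3) (6,5) (6,5)
{E/L/H/Stay} → row (1,3) (1,3) (4,5) (5,1)
{E/L/T/Out, E/L/T/Stay} → row (1,3) (1,3) (5,2) (5,2)
That's 8 distinct rows out of 24 strategies.

8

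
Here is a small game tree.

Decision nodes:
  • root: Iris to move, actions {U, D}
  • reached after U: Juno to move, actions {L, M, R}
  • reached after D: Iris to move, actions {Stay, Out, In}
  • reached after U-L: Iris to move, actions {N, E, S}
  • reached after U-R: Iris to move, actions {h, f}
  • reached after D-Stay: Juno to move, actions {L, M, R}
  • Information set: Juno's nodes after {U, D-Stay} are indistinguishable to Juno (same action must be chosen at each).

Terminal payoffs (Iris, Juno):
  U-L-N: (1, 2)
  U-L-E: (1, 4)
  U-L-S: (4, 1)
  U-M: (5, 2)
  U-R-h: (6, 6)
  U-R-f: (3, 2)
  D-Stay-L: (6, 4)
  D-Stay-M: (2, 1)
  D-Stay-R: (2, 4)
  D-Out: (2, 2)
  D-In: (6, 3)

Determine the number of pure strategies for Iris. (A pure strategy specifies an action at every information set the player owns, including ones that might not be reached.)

Iris owns the root with actions {U, D} — two choices.
Iris owns the node after D with actions {Stay, Out, In} — three choices.
Iris owns the node after U-L with actions {N, E, S} — three choices.
Iris owns the node after U-R with actions {h, f} — two choices.
A pure strategy fixes one action at each information set independently, so the count is the product 2 × 3 × 3 × 2 = 36.

36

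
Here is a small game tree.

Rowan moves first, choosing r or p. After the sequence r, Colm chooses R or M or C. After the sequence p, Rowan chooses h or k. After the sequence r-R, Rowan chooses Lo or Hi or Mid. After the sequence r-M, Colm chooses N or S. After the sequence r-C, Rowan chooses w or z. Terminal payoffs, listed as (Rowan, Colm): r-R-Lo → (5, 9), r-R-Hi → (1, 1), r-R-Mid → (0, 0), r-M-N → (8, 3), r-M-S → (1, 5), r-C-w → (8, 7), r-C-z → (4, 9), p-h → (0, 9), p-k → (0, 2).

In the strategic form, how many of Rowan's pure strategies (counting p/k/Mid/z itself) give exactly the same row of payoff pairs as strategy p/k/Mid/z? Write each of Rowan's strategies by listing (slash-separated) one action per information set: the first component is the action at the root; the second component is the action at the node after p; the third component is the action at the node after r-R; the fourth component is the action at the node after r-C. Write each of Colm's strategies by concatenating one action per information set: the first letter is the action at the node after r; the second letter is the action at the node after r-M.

Row for p/k/Mid/z (columns RN, RS, MN, MS, CN, CS): (0,2) (0,2) (0,2) (0,2) (0,2) (0,2).
Under p/k/Mid/z, Rowan's choice at the node after r-R and at the node after r-C can never be reached regardless of what Colm does, so varying those choices leaves every outcome unchanged.
Holding the reachable choices fixed and varying the unreachable ones freely already gives 3 × 2 = 6 equivalent strategies.
No other strategy reproduces this row, so those 6 are the full class: p/k/Lo/w, p/k/Lo/z, p/k/Hi/w, p/k/Hi/z, p/k/Mid/w, p/k/Mid/z.

6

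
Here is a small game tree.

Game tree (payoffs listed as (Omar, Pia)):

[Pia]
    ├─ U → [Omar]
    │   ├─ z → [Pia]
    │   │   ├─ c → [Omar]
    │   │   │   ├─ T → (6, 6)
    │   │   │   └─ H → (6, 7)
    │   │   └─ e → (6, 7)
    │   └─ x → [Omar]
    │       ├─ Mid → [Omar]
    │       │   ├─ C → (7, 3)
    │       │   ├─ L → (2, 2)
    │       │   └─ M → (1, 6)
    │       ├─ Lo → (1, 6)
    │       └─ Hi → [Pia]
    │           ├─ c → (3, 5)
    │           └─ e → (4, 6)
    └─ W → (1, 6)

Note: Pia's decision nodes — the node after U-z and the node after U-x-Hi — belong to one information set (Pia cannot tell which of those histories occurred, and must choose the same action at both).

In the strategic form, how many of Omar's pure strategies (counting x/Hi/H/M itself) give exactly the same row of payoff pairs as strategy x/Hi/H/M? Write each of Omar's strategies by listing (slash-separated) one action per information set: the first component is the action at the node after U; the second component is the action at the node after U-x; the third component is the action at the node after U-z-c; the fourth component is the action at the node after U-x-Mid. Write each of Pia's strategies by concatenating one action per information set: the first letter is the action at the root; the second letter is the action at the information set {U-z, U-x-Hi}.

Row for x/Hi/H/M (columns Uc, Ue, Wc, We): (3,5) (4,6) (1,6) (1,6).
Under x/Hi/H/M, Omar's choice at the node after U-z-c and at the node after U-x-Mid can never be reached regardless of what Pia does, so varying those choices leaves every outcome unchanged.
Holding the reachable choices fixed and varying the unreachable ones freely already gives 2 × 3 = 6 equivalent strategies.
No other strategy reproduces this row, so those 6 are the full class: x/Hi/T/C, x/Hi/T/L, x/Hi/T/M, x/Hi/H/C, x/Hi/H/L, x/Hi/H/M.

6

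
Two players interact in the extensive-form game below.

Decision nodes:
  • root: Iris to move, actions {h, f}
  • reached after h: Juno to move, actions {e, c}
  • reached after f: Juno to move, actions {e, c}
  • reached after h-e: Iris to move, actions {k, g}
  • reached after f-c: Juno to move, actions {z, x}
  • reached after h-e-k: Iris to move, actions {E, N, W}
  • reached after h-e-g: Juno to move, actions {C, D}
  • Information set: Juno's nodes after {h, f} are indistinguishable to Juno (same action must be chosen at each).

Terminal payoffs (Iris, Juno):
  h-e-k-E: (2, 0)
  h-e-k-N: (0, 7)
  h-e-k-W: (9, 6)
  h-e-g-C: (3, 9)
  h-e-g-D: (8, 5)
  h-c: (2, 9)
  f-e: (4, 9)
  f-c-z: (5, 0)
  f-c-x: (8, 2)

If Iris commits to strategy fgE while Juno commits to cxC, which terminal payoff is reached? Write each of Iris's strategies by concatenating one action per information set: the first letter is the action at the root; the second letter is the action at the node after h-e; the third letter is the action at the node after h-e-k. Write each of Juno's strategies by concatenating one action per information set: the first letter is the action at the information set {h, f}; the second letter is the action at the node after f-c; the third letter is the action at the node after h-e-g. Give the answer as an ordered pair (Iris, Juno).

Trace the play path from the root:
  Iris plays f
  Juno plays c at [f]
  Juno plays x at [f-c]
→ terminal payoff (8, 2).
(Iris's choice at the node after h-e is never reached on this path, so it doesn't affect the outcome.)

(8, 2)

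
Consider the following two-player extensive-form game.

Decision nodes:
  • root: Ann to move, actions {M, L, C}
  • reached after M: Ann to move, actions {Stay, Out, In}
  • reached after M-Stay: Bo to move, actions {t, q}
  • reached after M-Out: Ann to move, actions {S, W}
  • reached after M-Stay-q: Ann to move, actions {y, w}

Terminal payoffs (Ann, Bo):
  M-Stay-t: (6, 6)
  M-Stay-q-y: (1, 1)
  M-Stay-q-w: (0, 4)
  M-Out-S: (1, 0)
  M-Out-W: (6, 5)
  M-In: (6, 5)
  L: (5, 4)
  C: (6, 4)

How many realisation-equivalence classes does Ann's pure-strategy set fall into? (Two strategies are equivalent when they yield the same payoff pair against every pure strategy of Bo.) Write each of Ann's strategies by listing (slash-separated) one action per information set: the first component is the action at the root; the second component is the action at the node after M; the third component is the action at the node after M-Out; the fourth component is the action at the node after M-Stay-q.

Ann has 36 pure strategies: M/Stay/S/y, M/Stay/S/w, M/Stay/W/y, M/Stay/W/w, M/Out/S/y, M/Out/S/w, M/Out/W/y, M/Out/W/w, M/In/S/y, M/In/S/w, M/In/W/y, M/In/W/w, L/Stay/S/y, L/Stay/S/w, L/Stay/W/y, L/Stay/W/w, L/Out/S/y, L/Out/S/w, L/Out/W/y, L/Out/W/w, L/In/S/y, L/In/S/w, L/In/W/y, L/In/W/w, C/Stay/S/y, C/Stay/S/w, C/Stay/W/y, C/Stay/W/w, C/Out/S/y, C/Out/S/w, C/Out/W/y, C/Out/W/w, C/In/S/y, C/In/S/w, C/In/W/y, C/In/W/w. Columns: t, q.
{M/Stay/S/y, M/Stay/W/y} → row (6,6) (1,1)
{M/Stay/S/w, M/Stay/W/w} → row (6,6) (0,4)
{M/Out/S/y, M/Out/S/w} → row (1,0) (1,0)
{M/Out/W/y, M/Out/W/w, M/In/S/y, M/In/S/w, M/In/W/y, M/In/W/w} → row (6,5) (6,5)
{L/Stay/S/y, L/Stay/S/w, L/Stay/W/y, L/Stay/W/w, L/Out/S/y, L/Out/S/w, L/Out/W/y, L/Out/W/w, L/In/S/y, L/In/S/w, L/In/W/y, L/In/W/w} → row (5,4) (5,4)
{C/Stay/S/y, C/Stay/S/w, C/Stay/W/y, C/Stay/W/w, C/Out/S/y, C/Out/S/w, C/Out/W/y, C/Out/W/w, C/In/S/y, C/In/S/w, C/In/W/y, C/In/W/w} → row (6,4) (6,4)
That's 6 distinct rows out of 36 strategies.

6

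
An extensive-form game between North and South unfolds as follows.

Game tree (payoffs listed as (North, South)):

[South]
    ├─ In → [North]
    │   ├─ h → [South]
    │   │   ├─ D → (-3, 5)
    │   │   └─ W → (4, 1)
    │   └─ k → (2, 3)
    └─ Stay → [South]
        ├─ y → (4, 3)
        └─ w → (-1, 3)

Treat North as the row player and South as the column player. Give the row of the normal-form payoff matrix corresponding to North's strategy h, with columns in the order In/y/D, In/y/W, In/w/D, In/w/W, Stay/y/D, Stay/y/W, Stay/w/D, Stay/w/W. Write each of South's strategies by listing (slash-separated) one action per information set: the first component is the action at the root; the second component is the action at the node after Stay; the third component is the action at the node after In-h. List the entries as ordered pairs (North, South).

vs In/y/D: South plays In → North plays h at [In] → South plays D at [In-h] → (-3, 5)
vs In/y/W: South plays In → North plays h at [In] → South plays W at [In-h] → (4, 1)
vs In/w/D: South plays In → North plays h at [In] → South plays D at [In-h] → (-3, 5)
vs In/w/W: South plays In → North plays h at [In] → South plays W at [In-h] → (4, 1)
vs Stay/y/D: South plays Stay → South plays y at [Stay] → (4, 3)
vs Stay/y/W: South plays Stay → South plays y at [Stay] → (4, 3)
vs Stay/w/D: South plays Stay → South plays w at [Stay] → (-1, 3)
vs Stay/w/W: South plays Stay → South plays w at [Stay] → (-1, 3)

(-3,5) (4,1) (-3,5) (4,1) (4,3) (4,3) (-1,3) (-1,3)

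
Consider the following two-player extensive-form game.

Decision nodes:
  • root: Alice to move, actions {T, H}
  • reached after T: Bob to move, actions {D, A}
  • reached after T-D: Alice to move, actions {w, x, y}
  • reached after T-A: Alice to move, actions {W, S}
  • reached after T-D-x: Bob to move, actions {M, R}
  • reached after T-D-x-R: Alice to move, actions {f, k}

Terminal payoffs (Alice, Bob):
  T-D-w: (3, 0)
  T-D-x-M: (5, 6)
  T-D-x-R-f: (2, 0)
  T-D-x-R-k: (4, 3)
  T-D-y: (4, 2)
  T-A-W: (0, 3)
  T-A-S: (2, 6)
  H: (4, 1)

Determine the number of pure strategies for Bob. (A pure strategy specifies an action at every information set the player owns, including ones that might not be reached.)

Bob owns the node after T with actions {D, A} — two choices.
Bob owns the node after T-D-x with actions {M, R} — two choices.
A pure strategy fixes one action at each information set independently, so the count is the product 2 × 2 = 4.
(For reference, Alice has 24 pure strategies, giving a 4×24 normal-form matrix.)

4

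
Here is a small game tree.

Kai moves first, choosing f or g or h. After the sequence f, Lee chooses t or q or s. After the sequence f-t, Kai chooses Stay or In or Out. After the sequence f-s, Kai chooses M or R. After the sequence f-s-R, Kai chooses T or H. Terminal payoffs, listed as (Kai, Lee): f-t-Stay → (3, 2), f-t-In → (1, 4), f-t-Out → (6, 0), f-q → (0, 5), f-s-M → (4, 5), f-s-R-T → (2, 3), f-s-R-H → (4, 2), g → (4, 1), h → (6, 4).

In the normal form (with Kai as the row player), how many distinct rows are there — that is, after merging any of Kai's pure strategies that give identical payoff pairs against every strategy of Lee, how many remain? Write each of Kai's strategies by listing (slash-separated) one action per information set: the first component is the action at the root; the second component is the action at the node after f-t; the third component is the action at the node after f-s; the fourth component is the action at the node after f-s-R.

11

Kai has 36 pure strategies: f/Stay/M/T, f/Stay/M/H, f/Stay/R/T, f/Stay/R/H, f/In/M/T, f/In/M/H, f/In/R/T, f/In/R/H, f/Out/M/T, f/Out/M/H, f/Out/R/T, f/Out/R/H, g/Stay/M/T, g/Stay/M/H, g/Stay/R/T, g/Stay/R/H, g/In/M/T, g/In/M/H, g/In/R/T, g/In/R/H, g/Out/M/T, g/Out/M/H, g/Out/R/T, g/Out/R/H, h/Stay/M/T, h/Stay/M/H, h/Stay/R/T, h/Stay/R/H, h/In/M/T, h/In/M/H, h/In/R/T, h/In/R/H, h/Out/M/T, h/Out/M/H, h/Out/R/T, h/Out/R/H. Columns: t, q, s.
{f/Stay/M/T, f/Stay/M/H} → row (3,2) (0,5) (4,5)
{f/Stay/R/T} → row (3,2) (0,5) (2,3)
{f/Stay/R/H} → row (3,2) (0,5) (4,2)
{f/In/M/T, f/In/M/H} → row (1,4) (0,5) (4,5)
{f/In/R/T} → row (1,4) (0,5) (2,3)
{f/In/R/H} → row (1,4) (0,5) (4,2)
{f/Out/M/T, f/Out/M/H} → row (6,0) (0,5) (4,5)
{f/Out/R/T} → row (6,0) (0,5) (2,3)
{f/Out/R/H} → row (6,0) (0,5) (4,2)
{g/Stay/M/T, g/Stay/M/H, g/Stay/R/T, g/Stay/R/H, g/In/M/T, g/In/M/H, g/In/R/T, g/In/R/H, g/Out/M/T, g/Out/M/H, g/Out/R/T, g/Out/R/H} → row (4,1) (4,1) (4,1)
{h/Stay/M/T, h/Stay/M/H, h/Stay/R/T, h/Stay/R/H, h/In/M/T, h/In/M/H, h/In/R/T, h/In/R/H, h/Out/M/T, h/Out/M/H, h/Out/R/T, h/Out/R/H} → row (6,4) (6,4) (6,4)
That's 11 distinct rows out of 36 strategies.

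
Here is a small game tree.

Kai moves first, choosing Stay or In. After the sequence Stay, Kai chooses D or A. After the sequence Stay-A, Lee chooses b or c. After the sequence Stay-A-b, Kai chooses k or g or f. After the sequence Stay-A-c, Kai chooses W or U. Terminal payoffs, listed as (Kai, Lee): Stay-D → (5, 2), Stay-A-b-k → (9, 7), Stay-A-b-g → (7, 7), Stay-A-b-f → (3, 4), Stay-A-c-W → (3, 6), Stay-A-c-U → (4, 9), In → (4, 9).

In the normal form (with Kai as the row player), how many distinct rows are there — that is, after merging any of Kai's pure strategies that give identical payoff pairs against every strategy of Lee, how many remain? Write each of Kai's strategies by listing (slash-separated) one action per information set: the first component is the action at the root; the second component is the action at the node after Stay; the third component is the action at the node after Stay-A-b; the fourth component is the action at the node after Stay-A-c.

Kai has 24 pure strategies: Stay/D/k/W, Stay/D/k/U, Stay/D/g/W, Stay/D/g/U, Stay/D/f/W, Stay/D/f/U, Stay/A/k/W, Stay/A/k/U, Stay/A/g/W, Stay/A/g/U, Stay/A/f/W, Stay/A/f/U, In/D/k/W, In/D/k/U, In/D/g/W, In/D/g/U, In/D/f/W, In/D/f/U, In/A/k/W, In/A/k/U, In/A/g/W, In/A/g/U, In/A/f/W, In/A/f/U. Columns: b, c.
{Stay/D/k/W, Stay/D/k/U, Stay/D/g/W, Stay/D/g/U, Stay/D/f/W, Stay/D/f/U} → row (5,2) (5,2)
{Stay/A/k/W} → row (9,7) (3,6)
{Stay/A/k/U} → row (9,7) (4,9)
{Stay/A/g/W} → row (7,7) (3,6)
{Stay/A/g/U} → row (7,7) (4,9)
{Stay/A/f/W} → row (3,4) (3,6)
{Stay/A/f/U} → row (3,4) (4,9)
{In/D/k/W, In/D/k/U, In/D/g/W, In/D/g/U, In/D/f/W, In/D/f/U, In/A/k/W, In/A/k/U, In/A/g/W, In/A/g/U, In/A/f/W, In/A/f/U} → row (4,9) (4,9)
That's 8 distinct rows out of 24 strategies.

8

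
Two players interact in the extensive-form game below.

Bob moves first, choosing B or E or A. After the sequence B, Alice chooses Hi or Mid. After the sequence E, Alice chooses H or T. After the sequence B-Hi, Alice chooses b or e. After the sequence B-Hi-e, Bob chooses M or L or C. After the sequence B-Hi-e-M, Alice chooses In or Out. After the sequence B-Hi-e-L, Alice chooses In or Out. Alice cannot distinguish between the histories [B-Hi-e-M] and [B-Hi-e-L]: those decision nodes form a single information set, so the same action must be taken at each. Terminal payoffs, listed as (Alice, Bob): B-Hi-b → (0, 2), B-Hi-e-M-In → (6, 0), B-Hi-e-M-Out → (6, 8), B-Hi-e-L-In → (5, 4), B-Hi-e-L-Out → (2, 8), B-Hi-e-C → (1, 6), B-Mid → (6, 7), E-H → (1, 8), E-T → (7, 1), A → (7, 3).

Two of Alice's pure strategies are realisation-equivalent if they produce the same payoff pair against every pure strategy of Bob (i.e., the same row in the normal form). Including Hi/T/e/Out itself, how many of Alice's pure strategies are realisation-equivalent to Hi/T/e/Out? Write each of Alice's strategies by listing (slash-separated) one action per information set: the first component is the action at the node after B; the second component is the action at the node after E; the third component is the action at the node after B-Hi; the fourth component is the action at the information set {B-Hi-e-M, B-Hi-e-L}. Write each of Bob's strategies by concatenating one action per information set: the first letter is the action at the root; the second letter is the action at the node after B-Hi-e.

1

Row for Hi/T/e/Out (columns BM, BL, BC, EM, EL, EC, AM, AL, AC): (6,8) (2,8) (1,6) (7,1) (7,1) (7,1) (7,3) (7,3) (7,3).
Every one of Alice's information sets is on the play path for some reply by Bob when Alice follows Hi/T/e/Out.
Changing the action at any of them therefore changes at least one column, so only Hi/T/e/Out itself gives this row.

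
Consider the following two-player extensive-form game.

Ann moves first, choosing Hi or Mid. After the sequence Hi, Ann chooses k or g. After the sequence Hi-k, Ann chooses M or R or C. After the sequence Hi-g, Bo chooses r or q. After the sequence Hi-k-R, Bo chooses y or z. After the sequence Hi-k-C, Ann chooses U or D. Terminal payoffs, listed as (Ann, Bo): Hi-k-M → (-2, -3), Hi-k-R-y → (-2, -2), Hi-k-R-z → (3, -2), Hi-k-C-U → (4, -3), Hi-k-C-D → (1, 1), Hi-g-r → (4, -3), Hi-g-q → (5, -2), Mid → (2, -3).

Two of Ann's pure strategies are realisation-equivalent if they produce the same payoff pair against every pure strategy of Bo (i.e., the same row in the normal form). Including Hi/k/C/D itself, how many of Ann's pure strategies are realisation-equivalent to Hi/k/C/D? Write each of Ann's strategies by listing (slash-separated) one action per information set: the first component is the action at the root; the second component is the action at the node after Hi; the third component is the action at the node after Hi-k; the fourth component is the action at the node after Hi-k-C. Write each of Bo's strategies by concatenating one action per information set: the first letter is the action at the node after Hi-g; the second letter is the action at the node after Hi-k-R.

Row for Hi/k/C/D (columns ry, rz, qy, qz): (1,1) (1,1) (1,1) (1,1).
Every one of Ann's information sets is on the play path for some reply by Bo when Ann follows Hi/k/C/D.
Changing the action at any of them therefore changes at least one column, so only Hi/k/C/D itself gives this row.

1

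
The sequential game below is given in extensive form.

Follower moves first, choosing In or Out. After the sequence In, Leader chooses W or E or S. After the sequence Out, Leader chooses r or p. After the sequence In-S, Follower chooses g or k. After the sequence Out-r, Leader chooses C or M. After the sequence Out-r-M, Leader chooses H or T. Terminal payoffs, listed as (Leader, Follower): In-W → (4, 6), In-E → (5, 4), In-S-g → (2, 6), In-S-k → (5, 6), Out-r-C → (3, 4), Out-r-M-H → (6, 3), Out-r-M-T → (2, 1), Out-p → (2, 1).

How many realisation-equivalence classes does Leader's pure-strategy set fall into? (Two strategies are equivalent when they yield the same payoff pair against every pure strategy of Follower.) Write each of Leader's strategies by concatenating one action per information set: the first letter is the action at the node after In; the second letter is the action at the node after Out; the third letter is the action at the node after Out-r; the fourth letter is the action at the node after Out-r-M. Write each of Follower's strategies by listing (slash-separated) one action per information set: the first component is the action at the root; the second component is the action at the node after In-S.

9

Leader has 24 pure strategies: WrCH, WrCT, WrMH, WrMT, WpCH, WpCT, WpMH, WpMT, ErCH, ErCT, ErMH, ErMT, EpCH, EpCT, EpMH, EpMT, SrCH, SrCT, SrMH, SrMT, SpCH, SpCT, SpMH, SpMT. Columns: In/g, In/k, Out/g, Out/k.
{WrCH, WrCT} → row (4,6) (4,6) (3,4) (3,4)
{WrMH} → row (4,6) (4,6) (6,3) (6,3)
{WrMT, WpCH, WpCT, WpMH, WpMT} → row (4,6) (4,6) (2,1) (2,1)
{ErCH, ErCT} → row (5,4) (5,4) (3,4) (3,4)
{ErMH} → row (5,4) (5,4) (6,3) (6,3)
{ErMT, EpCH, EpCT, EpMH, EpMT} → row (5,4) (5,4) (2,1) (2,1)
{SrCH, SrCT} → row (2,6) (5,6) (3,4) (3,4)
{SrMH} → row (2,6) (5,6) (6,3) (6,3)
{SrMT, SpCH, SpCT, SpMH, SpMT} → row (2,6) (5,6) (2,1) (2,1)
That's 9 distinct rows out of 24 strategies.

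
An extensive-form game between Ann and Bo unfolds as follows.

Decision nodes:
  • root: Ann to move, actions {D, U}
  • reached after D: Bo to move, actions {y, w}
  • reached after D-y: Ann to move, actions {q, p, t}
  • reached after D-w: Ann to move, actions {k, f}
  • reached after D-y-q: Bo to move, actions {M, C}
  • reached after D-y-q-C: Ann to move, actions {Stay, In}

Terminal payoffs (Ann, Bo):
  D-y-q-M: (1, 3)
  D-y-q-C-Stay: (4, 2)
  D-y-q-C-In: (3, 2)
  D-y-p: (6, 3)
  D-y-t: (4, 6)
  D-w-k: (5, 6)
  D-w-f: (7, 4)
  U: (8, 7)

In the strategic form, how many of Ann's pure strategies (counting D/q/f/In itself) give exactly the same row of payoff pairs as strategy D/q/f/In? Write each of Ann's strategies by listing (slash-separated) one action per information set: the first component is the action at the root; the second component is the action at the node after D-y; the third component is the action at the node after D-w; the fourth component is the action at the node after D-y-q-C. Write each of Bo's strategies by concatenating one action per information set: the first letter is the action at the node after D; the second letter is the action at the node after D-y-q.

1

Row for D/q/f/In (columns yM, yC, wM, wC): (1,3) (3,2) (7,4) (7,4).
Every one of Ann's information sets is on the play path for some reply by Bo when Ann follows D/q/f/In.
Changing the action at any of them therefore changes at least one column, so only D/q/f/In itself gives this row.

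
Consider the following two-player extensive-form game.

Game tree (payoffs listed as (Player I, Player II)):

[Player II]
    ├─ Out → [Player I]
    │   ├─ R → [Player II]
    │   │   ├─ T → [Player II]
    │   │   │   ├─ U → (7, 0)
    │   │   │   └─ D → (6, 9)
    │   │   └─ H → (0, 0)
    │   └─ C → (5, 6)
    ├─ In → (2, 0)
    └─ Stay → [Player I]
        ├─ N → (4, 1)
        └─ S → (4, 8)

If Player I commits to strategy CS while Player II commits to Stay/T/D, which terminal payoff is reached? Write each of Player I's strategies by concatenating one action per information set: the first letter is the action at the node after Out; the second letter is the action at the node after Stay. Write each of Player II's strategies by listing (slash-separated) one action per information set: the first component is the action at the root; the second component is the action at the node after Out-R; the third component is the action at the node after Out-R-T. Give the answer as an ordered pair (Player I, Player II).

Trace the play path from the root:
  Player II plays Stay
  Player I plays S at [Stay]
→ terminal payoff (4, 8).
(Player I's choice at the node after Out is never reached on this path, so it doesn't affect the outcome.)

(4, 8)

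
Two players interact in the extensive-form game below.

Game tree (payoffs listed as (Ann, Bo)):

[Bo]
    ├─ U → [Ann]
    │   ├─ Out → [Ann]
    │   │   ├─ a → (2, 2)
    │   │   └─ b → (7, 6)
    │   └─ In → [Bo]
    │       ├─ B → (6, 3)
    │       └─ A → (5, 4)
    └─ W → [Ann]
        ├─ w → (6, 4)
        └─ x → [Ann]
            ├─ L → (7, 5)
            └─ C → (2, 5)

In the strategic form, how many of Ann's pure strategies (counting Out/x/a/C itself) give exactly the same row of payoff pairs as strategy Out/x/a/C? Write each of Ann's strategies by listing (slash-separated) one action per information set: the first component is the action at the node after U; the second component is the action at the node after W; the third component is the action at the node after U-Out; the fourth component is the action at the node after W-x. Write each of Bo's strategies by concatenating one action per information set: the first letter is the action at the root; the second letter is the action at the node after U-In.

1

Row for Out/x/a/C (columns UB, UA, WB, WA): (2,2) (2,2) (2,5) (2,5).
Every one of Ann's information sets is on the play path for some reply by Bo when Ann follows Out/x/a/C.
Changing the action at any of them therefore changes at least one column, so only Out/x/a/C itself gives this row.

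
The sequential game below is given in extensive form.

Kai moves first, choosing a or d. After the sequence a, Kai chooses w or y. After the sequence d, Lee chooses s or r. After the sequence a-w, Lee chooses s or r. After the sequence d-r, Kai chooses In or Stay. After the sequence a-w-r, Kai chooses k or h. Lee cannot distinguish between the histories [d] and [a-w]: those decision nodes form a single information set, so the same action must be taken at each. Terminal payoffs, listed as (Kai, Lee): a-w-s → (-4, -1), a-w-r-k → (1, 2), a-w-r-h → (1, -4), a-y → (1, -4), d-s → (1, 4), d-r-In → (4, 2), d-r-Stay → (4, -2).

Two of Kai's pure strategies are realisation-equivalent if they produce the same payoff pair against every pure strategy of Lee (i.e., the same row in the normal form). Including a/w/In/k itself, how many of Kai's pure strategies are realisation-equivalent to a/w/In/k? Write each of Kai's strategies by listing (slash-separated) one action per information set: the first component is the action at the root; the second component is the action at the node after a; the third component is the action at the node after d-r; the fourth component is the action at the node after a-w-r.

Row for a/w/In/k (columns s, r): (-4,-1) (1,2).
Under a/w/In/k, Kai's choice at the node after d-r can never be reached regardless of what Lee does, so varying those choices leaves every outcome unchanged.
Holding the reachable choices fixed and varying the unreachable one freely already gives 2 equivalent strategies.
No other strategy reproduces this row, so those 2 are the full class: a/w/In/k, a/w/Stay/k.

2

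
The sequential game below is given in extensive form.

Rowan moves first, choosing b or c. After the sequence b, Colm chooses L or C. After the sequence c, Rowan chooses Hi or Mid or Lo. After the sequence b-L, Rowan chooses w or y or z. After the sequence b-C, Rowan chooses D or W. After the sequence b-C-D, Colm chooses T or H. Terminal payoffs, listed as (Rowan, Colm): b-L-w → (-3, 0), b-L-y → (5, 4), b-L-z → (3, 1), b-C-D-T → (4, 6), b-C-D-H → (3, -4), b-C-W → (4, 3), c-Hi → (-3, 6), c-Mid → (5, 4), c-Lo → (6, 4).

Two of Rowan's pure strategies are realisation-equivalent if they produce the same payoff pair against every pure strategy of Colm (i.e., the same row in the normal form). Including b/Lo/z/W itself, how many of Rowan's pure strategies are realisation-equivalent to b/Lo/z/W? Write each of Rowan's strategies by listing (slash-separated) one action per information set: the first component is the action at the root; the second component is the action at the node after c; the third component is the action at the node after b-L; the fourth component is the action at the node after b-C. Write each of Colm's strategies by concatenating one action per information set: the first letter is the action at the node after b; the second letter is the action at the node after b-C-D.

3

Row for b/Lo/z/W (columns LT, LH, CT, CH): (3,1) (3,1) (4,3) (4,3).
Under b/Lo/z/W, Rowan's choice at the node after c can never be reached regardless of what Colm does, so varying those choices leaves every outcome unchanged.
Holding the reachable choices fixed and varying the unreachable one freely already gives 3 equivalent strategies.
No other strategy reproduces this row, so those 3 are the full class: b/Hi/z/W, b/Mid/z/W, b/Lo/z/W.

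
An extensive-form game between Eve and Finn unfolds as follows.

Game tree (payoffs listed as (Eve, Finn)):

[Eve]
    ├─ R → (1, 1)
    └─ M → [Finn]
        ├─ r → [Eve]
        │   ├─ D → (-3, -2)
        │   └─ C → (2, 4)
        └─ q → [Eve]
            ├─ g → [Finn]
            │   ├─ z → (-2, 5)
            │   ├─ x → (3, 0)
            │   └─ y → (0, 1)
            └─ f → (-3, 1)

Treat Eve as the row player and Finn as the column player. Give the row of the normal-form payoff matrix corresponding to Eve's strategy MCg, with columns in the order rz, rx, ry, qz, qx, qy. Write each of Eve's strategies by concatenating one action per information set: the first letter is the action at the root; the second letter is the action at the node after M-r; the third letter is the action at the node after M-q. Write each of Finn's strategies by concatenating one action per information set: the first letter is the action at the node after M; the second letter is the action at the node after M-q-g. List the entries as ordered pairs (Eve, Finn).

vs rz: Eve plays M → Finn plays r at [M] → Eve plays C at [M-r] → (2, 4)
vs rx: Eve plays M → Finn plays r at [M] → Eve plays C at [M-r] → (2, 4)
vs ry: Eve plays M → Finn plays r at [M] → Eve plays C at [M-r] → (2, 4)
vs qz: Eve plays M → Finn plays q at [M] → Eve plays g at [M-q] → Finn plays z at [M-q-g] → (-2, 5)
vs qx: Eve plays M → Finn plays q at [M] → Eve plays g at [M-q] → Finn plays x at [M-q-g] → (3, 0)
vs qy: Eve plays M → Finn plays q at [M] → Eve plays g at [M-q] → Finn plays y at [M-q-g] → (0, 1)

(2,4) (2,4) (2,4) (-2,5) (3,0) (0,1)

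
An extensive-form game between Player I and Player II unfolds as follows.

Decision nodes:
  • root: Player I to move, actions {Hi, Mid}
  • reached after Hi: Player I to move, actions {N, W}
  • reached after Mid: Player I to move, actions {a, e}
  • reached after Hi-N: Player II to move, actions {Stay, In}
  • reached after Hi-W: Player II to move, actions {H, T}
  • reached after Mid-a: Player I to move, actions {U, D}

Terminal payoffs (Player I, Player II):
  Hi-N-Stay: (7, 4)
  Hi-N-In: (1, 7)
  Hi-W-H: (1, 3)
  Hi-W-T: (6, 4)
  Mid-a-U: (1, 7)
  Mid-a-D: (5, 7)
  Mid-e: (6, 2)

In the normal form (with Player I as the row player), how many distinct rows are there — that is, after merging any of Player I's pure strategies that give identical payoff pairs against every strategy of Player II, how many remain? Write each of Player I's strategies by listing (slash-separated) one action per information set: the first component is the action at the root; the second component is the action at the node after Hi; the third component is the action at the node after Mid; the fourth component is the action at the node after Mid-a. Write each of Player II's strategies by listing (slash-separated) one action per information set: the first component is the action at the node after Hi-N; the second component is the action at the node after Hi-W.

5

Player I has 16 pure strategies: Hi/N/a/U, Hi/N/a/D, Hi/N/e/U, Hi/N/e/D, Hi/W/a/U, Hi/W/a/D, Hi/W/e/U, Hi/W/e/D, Mid/N/a/U, Mid/N/a/D, Mid/N/e/U, Mid/N/e/D, Mid/W/a/U, Mid/W/a/D, Mid/W/e/U, Mid/W/e/D. Columns: Stay/H, Stay/T, In/H, In/T.
{Hi/N/a/U, Hi/N/a/D, Hi/N/e/U, Hi/N/e/D} → row (7,4) (7,4) (1,7) (1,7)
{Hi/W/a/U, Hi/W/a/D, Hi/W/e/U, Hi/W/e/D} → row (1,3) (6,4) (1,3) (6,4)
{Mid/N/a/U, Mid/W/a/U} → row (1,7) (1,7) (1,7) (1,7)
{Mid/N/a/D, Mid/W/a/D} → row (5,7) (5,7) (5,7) (5,7)
{Mid/N/e/U, Mid/N/e/D, Mid/W/e/U, Mid/W/e/D} → row (6,2) (6,2) (6,2) (6,2)
That's 5 distinct rows out of 16 strategies.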